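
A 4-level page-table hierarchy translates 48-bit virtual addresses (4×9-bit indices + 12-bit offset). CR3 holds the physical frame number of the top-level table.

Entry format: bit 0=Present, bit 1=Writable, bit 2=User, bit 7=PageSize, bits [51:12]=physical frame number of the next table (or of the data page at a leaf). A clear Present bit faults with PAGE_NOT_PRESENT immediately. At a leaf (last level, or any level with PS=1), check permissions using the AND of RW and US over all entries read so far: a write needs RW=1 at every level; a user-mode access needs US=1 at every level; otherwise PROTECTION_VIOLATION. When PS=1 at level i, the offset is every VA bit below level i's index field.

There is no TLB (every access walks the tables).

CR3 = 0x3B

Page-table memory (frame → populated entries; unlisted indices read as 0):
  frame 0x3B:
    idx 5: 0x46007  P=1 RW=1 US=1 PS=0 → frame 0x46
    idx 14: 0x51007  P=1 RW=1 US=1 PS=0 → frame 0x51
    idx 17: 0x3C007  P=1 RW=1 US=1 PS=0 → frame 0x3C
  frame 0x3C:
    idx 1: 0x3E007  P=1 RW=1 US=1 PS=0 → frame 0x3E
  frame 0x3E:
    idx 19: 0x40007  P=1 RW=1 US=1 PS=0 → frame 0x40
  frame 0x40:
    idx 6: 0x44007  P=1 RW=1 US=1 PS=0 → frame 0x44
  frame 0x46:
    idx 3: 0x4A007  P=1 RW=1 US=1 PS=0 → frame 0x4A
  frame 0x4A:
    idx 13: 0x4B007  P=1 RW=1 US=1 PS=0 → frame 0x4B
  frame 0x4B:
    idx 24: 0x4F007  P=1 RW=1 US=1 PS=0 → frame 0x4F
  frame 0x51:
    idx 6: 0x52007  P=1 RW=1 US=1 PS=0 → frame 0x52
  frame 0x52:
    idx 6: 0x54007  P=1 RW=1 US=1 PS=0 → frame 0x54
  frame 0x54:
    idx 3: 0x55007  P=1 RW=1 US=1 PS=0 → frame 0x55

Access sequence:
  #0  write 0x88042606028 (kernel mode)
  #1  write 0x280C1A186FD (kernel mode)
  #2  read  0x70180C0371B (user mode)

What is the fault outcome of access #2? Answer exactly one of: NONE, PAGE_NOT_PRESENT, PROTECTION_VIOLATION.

Trace:
#0 VA=0x88042606028 (w,kernel):
  L0 @0x3B[17] → 0x3C007  P=1,RW=1,US=1,PS=0
  L1 @0x3C[1] → 0x3E007  P=1,RW=1,US=1,PS=0
  L2 @0x3E[19] → 0x40007  P=1,RW=1,US=1,PS=0
  L3 @0x40[6] → 0x44007  P=1,RW=1,US=1,PS=0
  ⇒ phys 0x44028  [4 reads]
#1 VA=0x280C1A186FD (w,kernel):
  L0 @0x3B[5] → 0x46007  P=1,RW=1,US=1,PS=0
  L1 @0x46[3] → 0x4A007  P=1,RW=1,US=1,PS=0
  L2 @0x4A[13] → 0x4B007  P=1,RW=1,US=1,PS=0
  L3 @0x4B[24] → 0x4F007  P=1,RW=1,US=1,PS=0
  ⇒ phys 0x4F6FD  [4 reads]
#2 VA=0x70180C0371B (r,user):
  L0 @0x3B[14] → 0x51007  P=1,RW=1,US=1,PS=0
  L1 @0x51[6] → 0x52007  P=1,RW=1,US=1,PS=0
  L2 @0x52[6] → 0x54007  P=1,RW=1,US=1,PS=0
  L3 @0x54[3] → 0x55007  P=1,RW=1,US=1,PS=0
  ⇒ phys 0x5571B  [4 reads]

Access #2 fault: NONE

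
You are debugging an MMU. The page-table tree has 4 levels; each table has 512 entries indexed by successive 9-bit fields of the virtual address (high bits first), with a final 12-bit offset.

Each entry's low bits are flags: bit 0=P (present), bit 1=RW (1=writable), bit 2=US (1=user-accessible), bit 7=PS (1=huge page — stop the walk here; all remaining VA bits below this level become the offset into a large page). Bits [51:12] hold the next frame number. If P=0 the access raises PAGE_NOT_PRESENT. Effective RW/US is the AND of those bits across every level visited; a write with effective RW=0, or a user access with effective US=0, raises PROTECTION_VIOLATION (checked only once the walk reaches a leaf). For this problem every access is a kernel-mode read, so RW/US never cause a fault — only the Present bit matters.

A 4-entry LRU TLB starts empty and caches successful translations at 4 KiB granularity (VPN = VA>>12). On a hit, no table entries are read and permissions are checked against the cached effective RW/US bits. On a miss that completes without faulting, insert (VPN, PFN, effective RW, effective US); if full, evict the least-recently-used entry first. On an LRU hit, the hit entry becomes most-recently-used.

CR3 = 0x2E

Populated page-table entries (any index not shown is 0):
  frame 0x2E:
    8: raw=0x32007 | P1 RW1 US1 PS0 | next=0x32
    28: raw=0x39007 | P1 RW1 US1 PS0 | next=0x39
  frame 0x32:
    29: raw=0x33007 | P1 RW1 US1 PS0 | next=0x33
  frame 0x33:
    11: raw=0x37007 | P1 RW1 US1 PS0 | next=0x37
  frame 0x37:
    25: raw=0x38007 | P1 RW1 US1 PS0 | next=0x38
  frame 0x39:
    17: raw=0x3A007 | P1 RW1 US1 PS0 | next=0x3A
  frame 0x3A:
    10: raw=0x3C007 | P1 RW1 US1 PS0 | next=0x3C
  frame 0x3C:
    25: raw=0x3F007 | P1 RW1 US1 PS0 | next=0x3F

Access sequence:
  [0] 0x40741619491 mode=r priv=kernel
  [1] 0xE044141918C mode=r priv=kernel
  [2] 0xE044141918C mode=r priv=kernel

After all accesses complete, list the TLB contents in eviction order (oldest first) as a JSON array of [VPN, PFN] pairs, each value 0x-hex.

Per-access translation:
#0 VA=0x40741619491 (r,kernel):
  L0: frame=0x2E idx=8 entry=0x32007 [P=1 RW=1 US=1 PS=0]
  L1: frame=0x32 idx=29 entry=0x33007 [P=1 RW=1 US=1 PS=0]
  L2: frame=0x33 idx=11 entry=0x37007 [P=1 RW=1 US=1 PS=0]
  L3: frame=0x37 idx=25 entry=0x38007 [P=1 RW=1 US=1 PS=0]
  ✓ 0x38491  — 4 lookups
#1 VA=0xE044141918C (r,kernel):
  L0: frame=0x2E idx=28 entry=0x39007 [P=1 RW=1 US=1 PS=0]
  L1: frame=0x39 idx=17 entry=0x3A007 [P=1 RW=1 US=1 PS=0]
  L2: frame=0x3A idx=10 entry=0x3C007 [P=1 RW=1 US=1 PS=0]
  L3: frame=0x3C idx=25 entry=0x3F007 [P=1 RW=1 US=1 PS=0]
  ✓ 0x3F18C  — 4 lookups
#2 VA=0xE044141918C (r,kernel):
  TLB hit vpn=0xE0441419 → PA=0x3F18C

TLB: [["0x40741619", "0x38"], ["0xE0441419", "0x3F"]]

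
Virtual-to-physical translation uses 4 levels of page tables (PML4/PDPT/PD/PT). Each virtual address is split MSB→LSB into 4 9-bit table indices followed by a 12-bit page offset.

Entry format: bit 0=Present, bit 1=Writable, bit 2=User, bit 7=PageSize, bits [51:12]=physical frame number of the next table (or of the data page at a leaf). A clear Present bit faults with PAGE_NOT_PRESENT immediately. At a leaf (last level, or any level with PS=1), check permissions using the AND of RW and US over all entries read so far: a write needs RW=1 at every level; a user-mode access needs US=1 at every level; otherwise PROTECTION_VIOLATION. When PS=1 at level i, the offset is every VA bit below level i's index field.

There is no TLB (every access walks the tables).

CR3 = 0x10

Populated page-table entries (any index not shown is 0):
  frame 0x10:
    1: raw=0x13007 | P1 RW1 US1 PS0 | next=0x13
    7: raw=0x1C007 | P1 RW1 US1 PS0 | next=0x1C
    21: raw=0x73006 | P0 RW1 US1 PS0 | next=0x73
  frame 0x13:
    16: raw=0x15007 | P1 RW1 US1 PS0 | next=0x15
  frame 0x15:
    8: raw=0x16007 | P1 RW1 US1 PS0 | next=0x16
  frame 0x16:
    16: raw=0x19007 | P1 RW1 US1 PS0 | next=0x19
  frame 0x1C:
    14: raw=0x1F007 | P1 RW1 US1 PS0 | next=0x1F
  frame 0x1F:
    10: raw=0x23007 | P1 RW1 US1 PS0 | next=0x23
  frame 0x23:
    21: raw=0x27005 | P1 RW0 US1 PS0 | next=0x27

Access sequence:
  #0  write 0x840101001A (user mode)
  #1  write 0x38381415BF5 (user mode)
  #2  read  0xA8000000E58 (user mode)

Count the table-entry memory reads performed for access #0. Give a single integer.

Walk each access:
#0 VA=0x840101001A (w,user):
  lvl0: tbl 0x10, slot 1 ⇒ 0x13007 (P1/RW1/US1/PS0)
  lvl1: tbl 0x13, slot 16 ⇒ 0x15007 (P1/RW1/US1/PS0)
  lvl2: tbl 0x15, slot 8 ⇒ 0x16007 (P1/RW1/US1/PS0)
  lvl3: tbl 0x16, slot 16 ⇒ 0x19007 (P1/RW1/US1/PS0)
  ✓ 0x1901A  — 4 lookups
#1 VA=0x38381415BF5 (w,user):
  lvl0: tbl 0x10, slot 7 ⇒ 0x1C007 (P1/RW1/US1/PS0)
  lvl1: tbl 0x1C, slot 14 ⇒ 0x1F007 (P1/RW1/US1/PS0)
  lvl2: tbl 0x1F, slot 10 ⇒ 0x23007 (P1/RW1/US1/PS0)
  lvl3: tbl 0x23, slot 21 ⇒ 0x27005 (P1/RW0/US1/PS0)
  → PROTECTION_VIOLATION  (4 entries read)
#2 VA=0xA8000000E58 (r,user):
  lvl0: tbl 0x10, slot 21 ⇒ 0x73006 (P0/RW1/US1/PS0)
  → PAGE_NOT_PRESENT  (1 entries read)

Entries read for #0: 4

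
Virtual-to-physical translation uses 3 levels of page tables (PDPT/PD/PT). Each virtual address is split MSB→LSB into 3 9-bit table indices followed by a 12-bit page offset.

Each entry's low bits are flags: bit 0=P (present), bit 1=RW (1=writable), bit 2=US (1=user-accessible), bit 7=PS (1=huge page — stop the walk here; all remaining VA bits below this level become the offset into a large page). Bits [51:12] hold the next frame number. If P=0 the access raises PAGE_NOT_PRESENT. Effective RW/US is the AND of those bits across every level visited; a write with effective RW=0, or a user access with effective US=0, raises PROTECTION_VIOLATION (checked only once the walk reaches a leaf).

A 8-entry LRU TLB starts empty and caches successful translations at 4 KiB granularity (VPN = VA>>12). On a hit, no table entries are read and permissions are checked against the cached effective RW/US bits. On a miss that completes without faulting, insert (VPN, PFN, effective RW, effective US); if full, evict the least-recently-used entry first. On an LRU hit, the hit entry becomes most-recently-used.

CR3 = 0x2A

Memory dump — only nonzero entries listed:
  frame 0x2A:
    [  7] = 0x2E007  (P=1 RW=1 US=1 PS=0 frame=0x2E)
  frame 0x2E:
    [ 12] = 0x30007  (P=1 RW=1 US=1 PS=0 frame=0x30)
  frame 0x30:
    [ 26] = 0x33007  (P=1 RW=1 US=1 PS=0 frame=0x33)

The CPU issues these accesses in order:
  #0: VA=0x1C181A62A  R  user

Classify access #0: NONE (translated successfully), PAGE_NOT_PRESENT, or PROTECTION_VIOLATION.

Walk each access:
#0 VA=0x1C181A62A (r,user):
  lvl0: tbl 0x2A, slot 7 ⇒ 0x2E007 (P1/RW1/US1/PS0)
  lvl1: tbl 0x2E, slot 12 ⇒ 0x30007 (P1/RW1/US1/PS0)
  lvl2: tbl 0x30, slot 26 ⇒ 0x33007 (P1/RW1/US1/PS0)
  ⇒ phys 0x3362A  [3 reads]

Access #0 fault: NONE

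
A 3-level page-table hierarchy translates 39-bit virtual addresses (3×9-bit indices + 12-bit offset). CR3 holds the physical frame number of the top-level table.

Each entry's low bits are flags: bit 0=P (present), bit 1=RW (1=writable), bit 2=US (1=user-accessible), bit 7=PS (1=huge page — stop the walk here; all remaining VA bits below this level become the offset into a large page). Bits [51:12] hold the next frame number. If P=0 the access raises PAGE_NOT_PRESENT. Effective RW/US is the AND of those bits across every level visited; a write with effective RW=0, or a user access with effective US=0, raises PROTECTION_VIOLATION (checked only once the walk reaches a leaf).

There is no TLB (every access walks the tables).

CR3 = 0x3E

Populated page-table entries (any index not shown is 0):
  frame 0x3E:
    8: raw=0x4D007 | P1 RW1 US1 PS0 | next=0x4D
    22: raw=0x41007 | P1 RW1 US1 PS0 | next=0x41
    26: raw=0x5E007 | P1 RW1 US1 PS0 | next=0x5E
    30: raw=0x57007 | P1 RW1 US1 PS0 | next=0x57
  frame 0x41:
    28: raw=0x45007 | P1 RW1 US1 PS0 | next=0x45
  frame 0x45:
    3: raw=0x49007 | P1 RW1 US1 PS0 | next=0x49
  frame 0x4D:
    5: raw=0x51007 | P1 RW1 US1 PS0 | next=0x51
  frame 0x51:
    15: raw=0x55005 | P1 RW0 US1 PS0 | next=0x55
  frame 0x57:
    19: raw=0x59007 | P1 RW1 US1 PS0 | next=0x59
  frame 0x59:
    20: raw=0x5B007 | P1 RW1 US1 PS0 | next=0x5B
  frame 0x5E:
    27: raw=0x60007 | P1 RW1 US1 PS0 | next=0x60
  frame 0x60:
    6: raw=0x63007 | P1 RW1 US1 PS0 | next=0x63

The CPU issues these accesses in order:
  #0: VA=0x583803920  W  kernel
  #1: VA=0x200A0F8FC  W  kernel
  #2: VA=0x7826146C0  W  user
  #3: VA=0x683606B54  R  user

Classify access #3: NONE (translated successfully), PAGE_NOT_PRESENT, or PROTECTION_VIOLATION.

Walk each access:
#0 VA=0x583803920 (w,kernel):
  [0] read 0x3E idx=22: raw=0x41007 flags P=1 W=1 U=1 S=0
  [1] read 0x41 idx=28: raw=0x45007 flags P=1 W=1 U=1 S=0
  [2] read 0x45 idx=3: raw=0x49007 flags P=1 W=1 U=1 S=0
  ✓ 0x49920  — 3 lookups
#1 VA=0x200A0F8FC (w,kernel):
  [0] read 0x3E idx=8: raw=0x4D007 flags P=1 W=1 U=1 S=0
  [1] read 0x4D idx=5: raw=0x51007 flags P=1 W=1 U=1 S=0
  [2] read 0x51 idx=15: raw=0x55005 flags P=1 W=0 U=1 S=0
  ⇒ fault: PROTECTION_VIOLATION  — 3 lookups
#2 VA=0x7826146C0 (w,user):
  [0] read 0x3E idx=30: raw=0x57007 flags P=1 W=1 U=1 S=0
  [1] read 0x57 idx=19: raw=0x59007 flags P=1 W=1 U=1 S=0
  [2] read 0x59 idx=20: raw=0x5B007 flags P=1 W=1 U=1 S=0
  ✓ 0x5B6C0  — 3 lookups
#3 VA=0x683606B54 (r,user):
  [0] read 0x3E idx=26: raw=0x5E007 flags P=1 W=1 U=1 S=0
  [1] read 0x5E idx=27: raw=0x60007 flags P=1 W=1 U=1 S=0
  [2] read 0x60 idx=6: raw=0x63007 flags P=1 W=1 U=1 S=0
  ✓ 0x63B54  — 3 lookups

Access #3 fault: NONE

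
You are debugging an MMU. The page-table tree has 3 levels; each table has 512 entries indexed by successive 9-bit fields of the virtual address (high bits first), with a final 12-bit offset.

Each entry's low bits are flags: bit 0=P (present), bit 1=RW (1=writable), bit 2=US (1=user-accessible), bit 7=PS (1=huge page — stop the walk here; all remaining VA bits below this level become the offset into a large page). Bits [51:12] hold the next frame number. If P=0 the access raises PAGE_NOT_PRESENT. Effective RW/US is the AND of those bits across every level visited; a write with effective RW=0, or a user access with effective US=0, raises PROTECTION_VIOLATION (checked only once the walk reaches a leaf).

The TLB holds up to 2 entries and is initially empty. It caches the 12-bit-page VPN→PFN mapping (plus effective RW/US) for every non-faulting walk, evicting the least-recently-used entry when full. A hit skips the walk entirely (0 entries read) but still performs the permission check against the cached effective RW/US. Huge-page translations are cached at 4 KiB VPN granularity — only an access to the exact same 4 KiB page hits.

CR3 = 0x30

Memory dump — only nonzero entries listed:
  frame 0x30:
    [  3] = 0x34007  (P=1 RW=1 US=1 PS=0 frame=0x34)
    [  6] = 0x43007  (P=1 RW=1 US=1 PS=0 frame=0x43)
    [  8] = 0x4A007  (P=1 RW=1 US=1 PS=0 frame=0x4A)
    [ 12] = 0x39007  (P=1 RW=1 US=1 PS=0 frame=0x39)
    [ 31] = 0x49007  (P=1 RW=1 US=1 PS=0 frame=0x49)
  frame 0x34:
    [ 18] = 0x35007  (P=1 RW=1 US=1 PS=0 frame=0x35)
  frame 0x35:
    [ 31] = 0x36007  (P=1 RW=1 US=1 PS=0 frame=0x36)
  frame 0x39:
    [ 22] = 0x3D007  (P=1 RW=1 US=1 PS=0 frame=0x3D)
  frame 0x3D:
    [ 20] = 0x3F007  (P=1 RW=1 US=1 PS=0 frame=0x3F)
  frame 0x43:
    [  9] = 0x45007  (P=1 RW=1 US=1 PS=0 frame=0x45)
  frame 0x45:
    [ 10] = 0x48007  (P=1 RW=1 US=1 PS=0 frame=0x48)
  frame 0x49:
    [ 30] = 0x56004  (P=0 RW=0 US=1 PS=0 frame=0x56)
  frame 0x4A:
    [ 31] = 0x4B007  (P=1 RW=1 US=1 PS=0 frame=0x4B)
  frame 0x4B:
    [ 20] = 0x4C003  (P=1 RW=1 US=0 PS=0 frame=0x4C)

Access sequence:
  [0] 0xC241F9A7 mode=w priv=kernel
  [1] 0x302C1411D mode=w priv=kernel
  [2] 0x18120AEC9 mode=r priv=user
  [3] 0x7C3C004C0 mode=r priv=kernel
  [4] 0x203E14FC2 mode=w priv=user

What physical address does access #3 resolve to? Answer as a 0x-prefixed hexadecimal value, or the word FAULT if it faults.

Per-access translation:
#0 VA=0xC241F9A7 (w,kernel):
  L0 @0x30[3] → 0x34007  P=1,RW=1,US=1,PS=0
  L1 @0x34[18] → 0x35007  P=1,RW=1,US=1,PS=0
  L2 @0x35[31] → 0x36007  P=1,RW=1,US=1,PS=0
  ✓ 0x369A7  — 3 lookups
#1 VA=0x302C1411D (w,kernel):
  L0 @0x30[12] → 0x39007  P=1,RW=1,US=1,PS=0
  L1 @0x39[22] → 0x3D007  P=1,RW=1,US=1,PS=0
  L2 @0x3D[20] → 0x3F007  P=1,RW=1,US=1,PS=0
  ✓ 0x3F11D  — 3 lookups
#2 VA=0x18120AEC9 (r,user):
  L0 @0x30[6] → 0x43007  P=1,RW=1,US=1,PS=0
  L1 @0x43[9] → 0x45007  P=1,RW=1,US=1,PS=0
  L2 @0x45[10] → 0x48007  P=1,RW=1,US=1,PS=0
  ✓ 0x48EC9  — 3 lookups
#3 VA=0x7C3C004C0 (r,kernel):
  L0 @0x30[31] → 0x49007  P=1,RW=1,US=1,PS=0
  L1 @0x49[30] → 0x56004  P=0,RW=0,US=1,PS=0
  ✗ PAGE_NOT_PRESENT  [2 reads]
#4 VA=0x203E14FC2 (w,user):
  L0 @0x30[8] → 0x4A007  P=1,RW=1,US=1,PS=0
  L1 @0x4A[31] → 0x4B007  P=1,RW=1,US=1,PS=0
  L2 @0x4B[20] → 0x4C003  P=1,RW=1,US=0,PS=0
  ✗ PROTECTION_VIOLATION  [3 reads]

Access #3 PA: FAULT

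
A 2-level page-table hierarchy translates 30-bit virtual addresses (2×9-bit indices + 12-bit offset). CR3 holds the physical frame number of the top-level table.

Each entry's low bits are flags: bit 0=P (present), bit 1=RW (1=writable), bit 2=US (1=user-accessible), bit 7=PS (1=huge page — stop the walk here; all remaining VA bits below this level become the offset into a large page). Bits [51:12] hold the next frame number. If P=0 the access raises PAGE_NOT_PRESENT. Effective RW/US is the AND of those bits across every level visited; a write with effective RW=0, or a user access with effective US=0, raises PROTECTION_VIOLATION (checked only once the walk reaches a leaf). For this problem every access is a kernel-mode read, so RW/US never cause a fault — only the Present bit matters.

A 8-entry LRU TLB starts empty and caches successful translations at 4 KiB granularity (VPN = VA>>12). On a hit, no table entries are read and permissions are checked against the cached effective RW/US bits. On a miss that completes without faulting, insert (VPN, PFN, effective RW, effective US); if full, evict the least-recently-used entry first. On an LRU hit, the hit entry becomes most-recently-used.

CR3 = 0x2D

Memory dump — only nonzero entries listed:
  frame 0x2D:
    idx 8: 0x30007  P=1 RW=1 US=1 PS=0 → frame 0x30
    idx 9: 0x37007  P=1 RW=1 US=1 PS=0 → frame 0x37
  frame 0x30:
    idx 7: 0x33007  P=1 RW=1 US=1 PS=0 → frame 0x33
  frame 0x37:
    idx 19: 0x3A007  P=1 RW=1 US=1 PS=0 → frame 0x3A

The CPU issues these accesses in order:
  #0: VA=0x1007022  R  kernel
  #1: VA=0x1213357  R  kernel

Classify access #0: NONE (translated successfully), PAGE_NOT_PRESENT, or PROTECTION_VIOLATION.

Per-access translation:
#0 VA=0x1007022 (r,kernel):
  L0: frame=0x2D idx=8 entry=0x30007 [P=1 RW=1 US=1 PS=0]
  L1: frame=0x30 idx=7 entry=0x33007 [P=1 RW=1 US=1 PS=0]
  ⇒ phys 0x33022  [2 reads]
#1 VA=0x1213357 (r,kernel):
  L0: frame=0x2D idx=9 entry=0x37007 [P=1 RW=1 US=1 PS=0]
  L1: frame=0x37 idx=19 entry=0x3A007 [P=1 RW=1 US=1 PS=0]
  ⇒ phys 0x3A357  [2 reads]

Access #0 fault: NONE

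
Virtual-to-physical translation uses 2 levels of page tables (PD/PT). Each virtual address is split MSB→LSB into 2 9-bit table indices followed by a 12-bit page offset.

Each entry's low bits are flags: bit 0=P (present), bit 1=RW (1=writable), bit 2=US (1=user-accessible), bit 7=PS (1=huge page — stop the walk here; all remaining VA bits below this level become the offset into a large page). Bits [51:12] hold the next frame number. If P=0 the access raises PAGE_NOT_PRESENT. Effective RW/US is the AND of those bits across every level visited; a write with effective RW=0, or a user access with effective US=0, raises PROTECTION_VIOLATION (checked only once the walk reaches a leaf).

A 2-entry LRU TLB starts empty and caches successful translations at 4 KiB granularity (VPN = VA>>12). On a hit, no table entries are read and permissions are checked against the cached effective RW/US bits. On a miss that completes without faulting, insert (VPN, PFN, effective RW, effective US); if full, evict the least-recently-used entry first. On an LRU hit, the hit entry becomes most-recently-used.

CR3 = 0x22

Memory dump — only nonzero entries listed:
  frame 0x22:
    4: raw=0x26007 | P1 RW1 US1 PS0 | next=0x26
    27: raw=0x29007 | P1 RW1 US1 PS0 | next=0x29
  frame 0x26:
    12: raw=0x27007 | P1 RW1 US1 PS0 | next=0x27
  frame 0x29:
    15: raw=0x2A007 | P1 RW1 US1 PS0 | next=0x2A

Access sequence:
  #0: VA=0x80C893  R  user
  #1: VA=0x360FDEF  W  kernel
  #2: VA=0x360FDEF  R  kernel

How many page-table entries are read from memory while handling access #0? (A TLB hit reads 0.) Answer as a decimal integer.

Trace:
#0 VA=0x80C893 (r,user):
  lvl0: tbl 0x22, slot 4 ⇒ 0x26007 (P1/RW1/US1/PS0)
  lvl1: tbl 0x26, slot 12 ⇒ 0x27007 (P1/RW1/US1/PS0)
  → PA=0x27893  (2 entries read)
#1 VA=0x360FDEF (w,kernel):
  lvl0: tbl 0x22, slot 27 ⇒ 0x29007 (P1/RW1/US1/PS0)
  lvl1: tbl 0x29, slot 15 ⇒ 0x2A007 (P1/RW1/US1/PS0)
  → PA=0x2ADEF  (2 entries read)
#2 VA=0x360FDEF (r,kernel):
  TLB hit vpn=0x360F → PA=0x2ADEF

Entries read for #0: 2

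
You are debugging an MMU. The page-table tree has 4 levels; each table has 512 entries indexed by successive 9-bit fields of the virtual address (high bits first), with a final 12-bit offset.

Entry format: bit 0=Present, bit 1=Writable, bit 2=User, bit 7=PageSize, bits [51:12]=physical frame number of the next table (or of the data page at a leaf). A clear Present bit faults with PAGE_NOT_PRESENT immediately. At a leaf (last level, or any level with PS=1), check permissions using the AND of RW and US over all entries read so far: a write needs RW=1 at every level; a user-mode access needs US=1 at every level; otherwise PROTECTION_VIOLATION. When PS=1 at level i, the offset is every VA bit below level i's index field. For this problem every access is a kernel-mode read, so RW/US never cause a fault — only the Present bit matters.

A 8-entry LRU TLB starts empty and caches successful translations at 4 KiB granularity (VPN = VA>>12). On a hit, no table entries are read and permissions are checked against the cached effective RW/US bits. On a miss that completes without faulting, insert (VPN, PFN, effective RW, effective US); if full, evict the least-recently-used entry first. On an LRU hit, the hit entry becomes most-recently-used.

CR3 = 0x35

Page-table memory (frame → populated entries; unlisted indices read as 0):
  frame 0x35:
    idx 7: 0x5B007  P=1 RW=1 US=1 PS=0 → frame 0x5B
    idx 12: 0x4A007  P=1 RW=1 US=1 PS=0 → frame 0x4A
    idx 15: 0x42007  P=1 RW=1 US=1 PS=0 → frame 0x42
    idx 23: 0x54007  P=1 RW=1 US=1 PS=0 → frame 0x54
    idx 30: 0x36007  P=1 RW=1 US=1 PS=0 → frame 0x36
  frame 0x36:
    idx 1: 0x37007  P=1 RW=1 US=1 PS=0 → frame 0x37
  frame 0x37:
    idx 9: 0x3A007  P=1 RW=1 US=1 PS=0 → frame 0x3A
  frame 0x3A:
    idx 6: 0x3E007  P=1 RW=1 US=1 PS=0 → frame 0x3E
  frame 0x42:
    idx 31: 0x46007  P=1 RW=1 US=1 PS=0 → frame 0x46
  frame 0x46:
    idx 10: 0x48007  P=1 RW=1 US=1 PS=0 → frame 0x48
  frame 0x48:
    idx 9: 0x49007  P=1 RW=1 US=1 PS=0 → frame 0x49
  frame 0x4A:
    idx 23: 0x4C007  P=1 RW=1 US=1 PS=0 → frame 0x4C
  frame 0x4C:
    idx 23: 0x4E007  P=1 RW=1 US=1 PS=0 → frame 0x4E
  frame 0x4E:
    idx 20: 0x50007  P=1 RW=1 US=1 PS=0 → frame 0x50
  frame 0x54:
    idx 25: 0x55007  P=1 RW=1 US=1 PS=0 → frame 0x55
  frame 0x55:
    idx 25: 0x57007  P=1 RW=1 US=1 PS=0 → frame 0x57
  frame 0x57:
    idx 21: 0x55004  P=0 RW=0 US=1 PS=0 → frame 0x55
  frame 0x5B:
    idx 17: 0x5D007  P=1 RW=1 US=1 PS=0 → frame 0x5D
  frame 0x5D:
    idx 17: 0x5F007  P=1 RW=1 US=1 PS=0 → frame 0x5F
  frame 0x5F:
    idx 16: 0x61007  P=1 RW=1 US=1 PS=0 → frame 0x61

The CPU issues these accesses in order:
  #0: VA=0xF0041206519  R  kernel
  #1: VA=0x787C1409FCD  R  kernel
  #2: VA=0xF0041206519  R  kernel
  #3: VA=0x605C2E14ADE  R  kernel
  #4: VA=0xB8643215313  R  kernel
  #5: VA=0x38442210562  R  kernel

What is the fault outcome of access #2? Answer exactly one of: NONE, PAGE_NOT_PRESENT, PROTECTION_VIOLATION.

Walk each access:
#0 VA=0xF0041206519 (r,kernel):
  L0: frame=0x35 idx=30 entry=0x36007 [P=1 RW=1 US=1 PS=0]
  L1: frame=0x36 idx=1 entry=0x37007 [P=1 RW=1 US=1 PS=0]
  L2: frame=0x37 idx=9 entry=0x3A007 [P=1 RW=1 US=1 PS=0]
  L3: frame=0x3A idx=6 entry=0x3E007 [P=1 RW=1 US=1 PS=0]
  ⇒ phys 0x3E519  [4 reads]
#1 VA=0x787C1409FCD (r,kernel):
  L0: frame=0x35 idx=15 entry=0x42007 [P=1 RW=1 US=1 PS=0]
  L1: frame=0x42 idx=31 entry=0x46007 [P=1 RW=1 US=1 PS=0]
  L2: frame=0x46 idx=10 entry=0x48007 [P=1 RW=1 US=1 PS=0]
  L3: frame=0x48 idx=9 entry=0x49007 [P=1 RW=1 US=1 PS=0]
  ⇒ phys 0x49FCD  [4 reads]
#2 VA=0xF0041206519 (r,kernel):
  TLB hit vpn=0xF0041206 → PA=0x3E519
#3 VA=0x605C2E14ADE (r,kernel):
  L0: frame=0x35 idx=12 entry=0x4A007 [P=1 RW=1 US=1 PS=0]
  L1: frame=0x4A idx=23 entry=0x4C007 [P=1 RW=1 US=1 PS=0]
  L2: frame=0x4C idx=23 entry=0x4E007 [P=1 RW=1 US=1 PS=0]
  L3: frame=0x4E idx=20 entry=0x50007 [P=1 RW=1 US=1 PS=0]
  ⇒ phys 0x50ADE  [4 reads]
#4 VA=0xB8643215313 (r,kernel):
  L0: frame=0x35 idx=23 entry=0x54007 [P=1 RW=1 US=1 PS=0]
  L1: frame=0x54 idx=25 entry=0x55007 [P=1 RW=1 US=1 PS=0]
  L2: frame=0x55 idx=25 entry=0x57007 [P=1 RW=1 US=1 PS=0]
  L3: frame=0x57 idx=21 entry=0x55004 [P=0 RW=0 US=1 PS=0]
  ⇒ fault: PAGE_NOT_PRESENT  — 4 lookups
#5 VA=0x38442210562 (r,kernel):
  L0: frame=0x35 idx=7 entry=0x5B007 [P=1 RW=1 US=1 PS=0]
  L1: frame=0x5B idx=17 entry=0x5D007 [P=1 RW=1 US=1 PS=0]
  L2: frame=0x5D idx=17 entry=0x5F007 [P=1 RW=1 US=1 PS=0]
  L3: frame=0x5F idx=16 entry=0x61007 [P=1 RW=1 US=1 PS=0]
  ⇒ phys 0x61562  [4 reads]

Access #2 fault: NONE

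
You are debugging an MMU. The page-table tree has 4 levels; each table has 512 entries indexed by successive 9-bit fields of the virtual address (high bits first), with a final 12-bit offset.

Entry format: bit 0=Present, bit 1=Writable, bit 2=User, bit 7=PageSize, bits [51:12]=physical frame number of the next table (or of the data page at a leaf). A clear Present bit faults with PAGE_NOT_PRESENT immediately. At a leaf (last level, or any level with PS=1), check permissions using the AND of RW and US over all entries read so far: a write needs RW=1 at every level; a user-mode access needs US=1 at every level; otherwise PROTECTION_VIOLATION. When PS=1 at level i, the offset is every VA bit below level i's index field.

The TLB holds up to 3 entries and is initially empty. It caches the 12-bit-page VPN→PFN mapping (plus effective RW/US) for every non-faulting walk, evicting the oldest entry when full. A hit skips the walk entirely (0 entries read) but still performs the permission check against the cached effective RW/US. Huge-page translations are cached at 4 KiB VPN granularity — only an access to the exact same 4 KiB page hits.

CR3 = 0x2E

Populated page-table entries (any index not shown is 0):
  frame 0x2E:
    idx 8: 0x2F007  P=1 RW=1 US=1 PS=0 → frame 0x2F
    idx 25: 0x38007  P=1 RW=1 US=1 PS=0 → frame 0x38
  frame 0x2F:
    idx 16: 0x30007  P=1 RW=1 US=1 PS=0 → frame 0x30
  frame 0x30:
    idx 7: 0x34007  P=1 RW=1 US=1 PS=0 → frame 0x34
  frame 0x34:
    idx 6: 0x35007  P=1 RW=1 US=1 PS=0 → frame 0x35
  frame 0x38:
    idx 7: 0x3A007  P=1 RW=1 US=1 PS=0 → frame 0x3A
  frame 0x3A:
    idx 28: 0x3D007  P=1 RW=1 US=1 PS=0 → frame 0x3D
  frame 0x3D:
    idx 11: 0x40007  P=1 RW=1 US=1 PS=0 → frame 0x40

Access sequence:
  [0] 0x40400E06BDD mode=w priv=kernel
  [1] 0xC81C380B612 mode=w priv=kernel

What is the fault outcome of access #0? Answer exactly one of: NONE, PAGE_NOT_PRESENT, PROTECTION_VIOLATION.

Trace:
#0 VA=0x40400E06BDD (w,kernel):
  L0: frame=0x2E idx=8 entry=0x2F007 [P=1 RW=1 US=1 PS=0]
  L1: frame=0x2F idx=16 entry=0x30007 [P=1 RW=1 US=1 PS=0]
  L2: frame=0x30 idx=7 entry=0x34007 [P=1 RW=1 US=1 PS=0]
  L3: frame=0x34 idx=6 entry=0x35007 [P=1 RW=1 US=1 PS=0]
  ⇒ phys 0x35BDD  [4 reads]
#1 VA=0xC81C380B612 (w,kernel):
  L0: frame=0x2E idx=25 entry=0x38007 [P=1 RW=1 US=1 PS=0]
  L1: frame=0x38 idx=7 entry=0x3A007 [P=1 RW=1 US=1 PS=0]
  L2: frame=0x3A idx=28 entry=0x3D007 [P=1 RW=1 US=1 PS=0]
  L3: frame=0x3D idx=11 entry=0x40007 [P=1 RW=1 US=1 PS=0]
  ⇒ phys 0x40612  [4 reads]

Access #0 fault: NONE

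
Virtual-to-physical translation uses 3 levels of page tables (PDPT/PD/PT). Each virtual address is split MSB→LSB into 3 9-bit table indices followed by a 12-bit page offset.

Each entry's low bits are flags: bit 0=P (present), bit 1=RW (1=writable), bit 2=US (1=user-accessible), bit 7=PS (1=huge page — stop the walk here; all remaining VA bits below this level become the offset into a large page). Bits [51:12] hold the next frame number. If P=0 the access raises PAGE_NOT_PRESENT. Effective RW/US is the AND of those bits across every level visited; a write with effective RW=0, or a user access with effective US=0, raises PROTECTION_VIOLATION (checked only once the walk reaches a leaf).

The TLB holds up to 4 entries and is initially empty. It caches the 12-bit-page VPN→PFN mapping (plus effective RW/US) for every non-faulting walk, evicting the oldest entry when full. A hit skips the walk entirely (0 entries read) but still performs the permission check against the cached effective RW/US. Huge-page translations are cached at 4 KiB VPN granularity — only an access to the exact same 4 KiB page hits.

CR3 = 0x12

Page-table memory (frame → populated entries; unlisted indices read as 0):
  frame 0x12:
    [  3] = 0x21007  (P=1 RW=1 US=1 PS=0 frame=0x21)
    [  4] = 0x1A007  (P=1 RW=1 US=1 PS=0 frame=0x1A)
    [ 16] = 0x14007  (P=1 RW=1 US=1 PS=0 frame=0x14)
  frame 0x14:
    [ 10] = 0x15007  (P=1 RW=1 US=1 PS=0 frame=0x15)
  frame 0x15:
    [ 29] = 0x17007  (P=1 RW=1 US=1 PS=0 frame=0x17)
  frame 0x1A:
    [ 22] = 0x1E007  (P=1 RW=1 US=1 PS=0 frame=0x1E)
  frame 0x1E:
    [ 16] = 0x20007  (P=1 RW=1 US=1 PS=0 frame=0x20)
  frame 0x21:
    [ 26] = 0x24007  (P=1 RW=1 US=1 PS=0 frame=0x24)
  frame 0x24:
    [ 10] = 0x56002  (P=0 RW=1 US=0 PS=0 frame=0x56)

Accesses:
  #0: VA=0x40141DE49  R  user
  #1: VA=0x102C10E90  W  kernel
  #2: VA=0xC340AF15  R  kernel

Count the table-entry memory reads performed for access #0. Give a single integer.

Walk each access:
#0 VA=0x40141DE49 (r,user):
  L0: frame=0x12 idx=16 entry=0x14007 [P=1 RW=1 US=1 PS=0]
  L1: frame=0x14 idx=10 entry=0x15007 [P=1 RW=1 US=1 PS=0]
  L2: frame=0x15 idx=29 entry=0x17007 [P=1 RW=1 US=1 PS=0]
  ⇒ phys 0x17E49  [3 reads]
#1 VA=0x102C10E90 (w,kernel):
  L0: frame=0x12 idx=4 entry=0x1A007 [P=1 RW=1 US=1 PS=0]
  L1: frame=0x1A idx=22 entry=0x1E007 [P=1 RW=1 US=1 PS=0]
  L2: frame=0x1E idx=16 entry=0x20007 [P=1 RW=1 US=1 PS=0]
  ⇒ phys 0x20E90  [3 reads]
#2 VA=0xC340AF15 (r,kernel):
  L0: frame=0x12 idx=3 entry=0x21007 [P=1 RW=1 US=1 PS=0]
  L1: frame=0x21 idx=26 entry=0x24007 [P=1 RW=1 US=1 PS=0]
  L2: frame=0x24 idx=10 entry=0x56002 [P=0 RW=1 US=0 PS=0]
  ⇒ fault: PAGE_NOT_PRESENT  — 3 lookups

Entries read for #0: 3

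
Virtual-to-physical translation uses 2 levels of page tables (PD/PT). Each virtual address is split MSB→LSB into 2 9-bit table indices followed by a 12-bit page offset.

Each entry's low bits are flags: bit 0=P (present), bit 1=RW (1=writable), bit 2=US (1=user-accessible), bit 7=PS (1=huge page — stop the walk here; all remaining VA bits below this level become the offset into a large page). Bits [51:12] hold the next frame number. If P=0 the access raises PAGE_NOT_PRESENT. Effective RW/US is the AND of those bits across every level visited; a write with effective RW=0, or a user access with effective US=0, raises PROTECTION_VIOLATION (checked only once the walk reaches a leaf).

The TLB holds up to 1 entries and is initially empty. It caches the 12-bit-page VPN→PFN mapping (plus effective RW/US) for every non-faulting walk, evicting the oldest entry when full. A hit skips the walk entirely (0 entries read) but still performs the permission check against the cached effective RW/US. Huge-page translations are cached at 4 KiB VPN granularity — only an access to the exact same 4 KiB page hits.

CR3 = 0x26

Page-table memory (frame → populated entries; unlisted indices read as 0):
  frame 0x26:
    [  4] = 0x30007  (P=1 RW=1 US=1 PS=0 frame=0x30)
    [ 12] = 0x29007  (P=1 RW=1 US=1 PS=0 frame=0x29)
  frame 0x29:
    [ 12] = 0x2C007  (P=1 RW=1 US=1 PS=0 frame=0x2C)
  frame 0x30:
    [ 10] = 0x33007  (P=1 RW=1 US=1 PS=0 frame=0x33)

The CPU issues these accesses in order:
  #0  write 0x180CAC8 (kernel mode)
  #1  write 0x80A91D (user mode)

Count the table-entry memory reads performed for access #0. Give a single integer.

Per-access translation:
#0 VA=0x180CAC8 (w,kernel):
  L0 @0x26[12] → 0x29007  P=1,RW=1,US=1,PS=0
  L1 @0x29[12] → 0x2C007  P=1,RW=1,US=1,PS=0
  ✓ 0x2CAC8  — 2 lookups
#1 VA=0x80A91D (w,user):
  L0 @0x26[4] → 0x30007  P=1,RW=1,US=1,PS=0
  L1 @0x30[10] → 0x33007  P=1,RW=1,US=1,PS=0
  ✓ 0x3391D  — 2 lookups

Entries read for #0: 2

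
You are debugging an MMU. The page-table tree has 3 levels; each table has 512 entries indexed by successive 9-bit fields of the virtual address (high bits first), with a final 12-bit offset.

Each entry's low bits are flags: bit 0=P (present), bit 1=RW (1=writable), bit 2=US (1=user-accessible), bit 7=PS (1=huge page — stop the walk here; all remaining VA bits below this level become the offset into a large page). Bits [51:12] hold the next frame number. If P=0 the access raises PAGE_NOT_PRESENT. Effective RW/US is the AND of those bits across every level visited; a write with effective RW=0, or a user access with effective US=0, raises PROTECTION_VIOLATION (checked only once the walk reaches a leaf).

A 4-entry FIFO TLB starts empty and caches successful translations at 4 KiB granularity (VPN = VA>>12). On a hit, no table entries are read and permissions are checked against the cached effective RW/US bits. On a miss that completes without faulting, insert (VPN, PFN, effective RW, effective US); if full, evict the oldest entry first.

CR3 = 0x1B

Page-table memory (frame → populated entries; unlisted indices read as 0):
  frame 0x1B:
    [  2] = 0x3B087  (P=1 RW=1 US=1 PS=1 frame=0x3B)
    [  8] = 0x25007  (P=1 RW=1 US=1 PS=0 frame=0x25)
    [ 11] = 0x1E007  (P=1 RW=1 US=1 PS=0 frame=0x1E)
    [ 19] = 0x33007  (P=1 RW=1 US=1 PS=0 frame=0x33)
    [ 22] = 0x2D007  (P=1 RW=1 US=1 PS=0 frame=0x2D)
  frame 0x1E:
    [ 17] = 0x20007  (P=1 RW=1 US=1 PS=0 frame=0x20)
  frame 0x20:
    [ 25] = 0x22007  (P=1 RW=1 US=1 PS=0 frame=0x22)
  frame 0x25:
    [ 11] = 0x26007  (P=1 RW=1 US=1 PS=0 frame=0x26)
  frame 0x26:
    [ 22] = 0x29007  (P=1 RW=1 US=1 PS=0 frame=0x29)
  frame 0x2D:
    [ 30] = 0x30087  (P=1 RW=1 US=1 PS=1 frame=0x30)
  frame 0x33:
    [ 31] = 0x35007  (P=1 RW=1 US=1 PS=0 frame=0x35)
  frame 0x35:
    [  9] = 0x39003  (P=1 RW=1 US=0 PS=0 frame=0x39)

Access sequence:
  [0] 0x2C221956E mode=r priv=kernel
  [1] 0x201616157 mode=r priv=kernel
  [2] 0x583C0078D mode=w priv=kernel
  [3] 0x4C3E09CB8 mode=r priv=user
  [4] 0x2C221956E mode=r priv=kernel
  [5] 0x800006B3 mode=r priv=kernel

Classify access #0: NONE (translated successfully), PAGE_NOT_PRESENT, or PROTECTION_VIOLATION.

Walk each access:
#0 VA=0x2C221956E (r,kernel):
  L0: frame=0x1B idx=11 entry=0x1E007 [P=1 RW=1 US=1 PS=0]
  L1: frame=0x1E idx=17 entry=0x20007 [P=1 RW=1 US=1 PS=0]
  L2: frame=0x20 idx=25 entry=0x22007 [P=1 RW=1 US=1 PS=0]
  ✓ 0x2256E  — 3 lookups
#1 VA=0x201616157 (r,kernel):
  L0: frame=0x1B idx=8 entry=0x25007 [P=1 RW=1 US=1 PS=0]
  L1: frame=0x25 idx=11 entry=0x26007 [P=1 RW=1 US=1 PS=0]
  L2: frame=0x26 idx=22 entry=0x29007 [P=1 RW=1 US=1 PS=0]
  ✓ 0x29157  — 3 lookups
#2 VA=0x583C0078D (w,kernel):
  L0: frame=0x1B idx=22 entry=0x2D007 [P=1 RW=1 US=1 PS=0]
  L1: frame=0x2D idx=30 entry=0x30087 [P=1 RW=1 US=1 PS=1]
  ✓ 0x3078D (huge @L1)  — 2 lookups
#3 VA=0x4C3E09CB8 (r,user):
  L0: frame=0x1B idx=19 entry=0x33007 [P=1 RW=1 US=1 PS=0]
  L1: frame=0x33 idx=31 entry=0x35007 [P=1 RW=1 US=1 PS=0]
  L2: frame=0x35 idx=9 entry=0x39003 [P=1 RW=1 US=0 PS=0]
  ⇒ fault: PROTECTION_VIOLATION  — 3 lookups
#4 VA=0x2C221956E (r,kernel):
  TLB hit vpn=0x2C2219 → PA=0x2256E
#5 VA=0x800006B3 (r,kernel):
  L0: frame=0x1B idx=2 entry=0x3B087 [P=1 RW=1 US=1 PS=1]
  ✓ 0x3B6B3 (huge @L0)  — 1 lookups

Access #0 fault: NONE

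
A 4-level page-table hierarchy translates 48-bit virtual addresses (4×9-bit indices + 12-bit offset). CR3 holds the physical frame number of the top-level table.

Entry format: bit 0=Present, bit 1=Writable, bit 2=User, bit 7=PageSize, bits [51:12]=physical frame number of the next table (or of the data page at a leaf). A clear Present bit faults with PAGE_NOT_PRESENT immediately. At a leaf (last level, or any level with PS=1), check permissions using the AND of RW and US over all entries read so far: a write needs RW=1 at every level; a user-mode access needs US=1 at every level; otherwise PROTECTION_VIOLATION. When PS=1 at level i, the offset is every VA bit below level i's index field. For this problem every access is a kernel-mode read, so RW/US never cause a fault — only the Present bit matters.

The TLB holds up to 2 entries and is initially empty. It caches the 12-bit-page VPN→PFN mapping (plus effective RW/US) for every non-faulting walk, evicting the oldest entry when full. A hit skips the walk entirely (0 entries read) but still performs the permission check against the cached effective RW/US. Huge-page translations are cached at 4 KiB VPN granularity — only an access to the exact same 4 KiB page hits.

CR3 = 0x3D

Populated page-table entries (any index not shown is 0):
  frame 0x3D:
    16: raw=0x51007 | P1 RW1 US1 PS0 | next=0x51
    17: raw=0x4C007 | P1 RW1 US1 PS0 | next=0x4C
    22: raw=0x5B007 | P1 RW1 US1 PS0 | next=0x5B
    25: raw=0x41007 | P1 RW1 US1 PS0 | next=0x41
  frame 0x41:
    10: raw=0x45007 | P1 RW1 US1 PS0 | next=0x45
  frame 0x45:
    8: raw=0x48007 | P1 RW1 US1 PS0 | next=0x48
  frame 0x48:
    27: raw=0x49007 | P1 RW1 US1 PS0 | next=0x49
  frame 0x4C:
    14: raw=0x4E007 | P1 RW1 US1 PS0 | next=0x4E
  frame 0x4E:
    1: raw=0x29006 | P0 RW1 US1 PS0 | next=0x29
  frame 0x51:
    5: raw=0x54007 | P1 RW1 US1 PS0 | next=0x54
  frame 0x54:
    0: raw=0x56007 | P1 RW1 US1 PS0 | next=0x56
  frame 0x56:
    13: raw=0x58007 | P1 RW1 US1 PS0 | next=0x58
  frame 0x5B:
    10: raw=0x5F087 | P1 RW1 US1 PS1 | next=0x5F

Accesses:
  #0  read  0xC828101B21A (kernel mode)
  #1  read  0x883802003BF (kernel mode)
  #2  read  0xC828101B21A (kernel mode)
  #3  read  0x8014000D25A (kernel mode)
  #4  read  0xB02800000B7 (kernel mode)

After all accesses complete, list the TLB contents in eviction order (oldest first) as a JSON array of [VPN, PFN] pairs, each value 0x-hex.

Trace:
#0 VA=0xC828101B21A (r,kernel):
  L0 @0x3D[25] → 0x41007  P=1,RW=1,US=1,PS=0
  L1 @0x41[10] → 0x45007  P=1,RW=1,US=1,PS=0
  L2 @0x45[8] → 0x48007  P=1,RW=1,US=1,PS=0
  L3 @0x48[27] → 0x49007  P=1,RW=1,US=1,PS=0
  ✓ 0x4921A  — 4 lookups
#1 VA=0x883802003BF (r,kernel):
  L0 @0x3D[17] → 0x4C007  P=1,RW=1,US=1,PS=0
  L1 @0x4C[14] → 0x4E007  P=1,RW=1,US=1,PS=0
  L2 @0x4E[1] → 0x29006  P=0,RW=1,US=1,PS=0
  ⇒ fault: PAGE_NOT_PRESENT  — 3 lookups
#2 VA=0xC828101B21A (r,kernel):
  TLB hit vpn=0xC828101B → PA=0x4921A
#3 VA=0x8014000D25A (r,kernel):
  L0 @0x3D[16] → 0x51007  P=1,RW=1,US=1,PS=0
  L1 @0x51[5] → 0x54007  P=1,RW=1,US=1,PS=0
  L2 @0x54[0] → 0x56007  P=1,RW=1,US=1,PS=0
  L3 @0x56[13] → 0x58007  P=1,RW=1,US=1,PS=0
  ✓ 0x5825A  — 4 lookups
#4 VA=0xB02800000B7 (r,kernel):
  L0 @0x3D[22] → 0x5B007  P=1,RW=1,US=1,PS=0
  L1 @0x5B[10] → 0x5F087  P=1,RW=1,US=1,PS=1
  ✓ 0x5F0B7 (huge @L1)  — 2 lookups

TLB: [["0x8014000D", "0x58"], ["0xB0280000", "0x5F"]]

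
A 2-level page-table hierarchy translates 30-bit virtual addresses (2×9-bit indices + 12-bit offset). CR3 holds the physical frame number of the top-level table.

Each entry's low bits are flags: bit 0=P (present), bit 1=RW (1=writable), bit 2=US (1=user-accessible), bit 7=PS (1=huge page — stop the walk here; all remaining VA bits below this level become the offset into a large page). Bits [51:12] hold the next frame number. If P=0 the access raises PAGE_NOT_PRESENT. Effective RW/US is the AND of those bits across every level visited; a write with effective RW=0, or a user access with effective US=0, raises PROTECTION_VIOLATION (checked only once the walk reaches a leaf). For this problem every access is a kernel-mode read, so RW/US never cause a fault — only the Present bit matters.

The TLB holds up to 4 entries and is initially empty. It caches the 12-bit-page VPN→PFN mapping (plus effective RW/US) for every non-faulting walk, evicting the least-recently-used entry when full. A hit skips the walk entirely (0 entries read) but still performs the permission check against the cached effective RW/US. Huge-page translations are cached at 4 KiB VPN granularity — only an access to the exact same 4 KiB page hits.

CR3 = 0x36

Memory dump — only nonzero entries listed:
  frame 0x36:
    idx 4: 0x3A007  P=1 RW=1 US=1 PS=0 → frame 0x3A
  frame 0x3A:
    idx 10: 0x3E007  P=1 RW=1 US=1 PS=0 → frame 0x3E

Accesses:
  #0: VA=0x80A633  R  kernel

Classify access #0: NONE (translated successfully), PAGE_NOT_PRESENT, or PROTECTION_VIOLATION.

Trace:
#0 VA=0x80A633 (r,kernel):
  [0] read 0x36 idx=4: raw=0x3A007 flags P=1 W=1 U=1 S=0
  [1] read 0x3A idx=10: raw=0x3E007 flags P=1 W=1 U=1 S=0
  → PA=0x3E633  (2 entries read)

Access #0 fault: NONE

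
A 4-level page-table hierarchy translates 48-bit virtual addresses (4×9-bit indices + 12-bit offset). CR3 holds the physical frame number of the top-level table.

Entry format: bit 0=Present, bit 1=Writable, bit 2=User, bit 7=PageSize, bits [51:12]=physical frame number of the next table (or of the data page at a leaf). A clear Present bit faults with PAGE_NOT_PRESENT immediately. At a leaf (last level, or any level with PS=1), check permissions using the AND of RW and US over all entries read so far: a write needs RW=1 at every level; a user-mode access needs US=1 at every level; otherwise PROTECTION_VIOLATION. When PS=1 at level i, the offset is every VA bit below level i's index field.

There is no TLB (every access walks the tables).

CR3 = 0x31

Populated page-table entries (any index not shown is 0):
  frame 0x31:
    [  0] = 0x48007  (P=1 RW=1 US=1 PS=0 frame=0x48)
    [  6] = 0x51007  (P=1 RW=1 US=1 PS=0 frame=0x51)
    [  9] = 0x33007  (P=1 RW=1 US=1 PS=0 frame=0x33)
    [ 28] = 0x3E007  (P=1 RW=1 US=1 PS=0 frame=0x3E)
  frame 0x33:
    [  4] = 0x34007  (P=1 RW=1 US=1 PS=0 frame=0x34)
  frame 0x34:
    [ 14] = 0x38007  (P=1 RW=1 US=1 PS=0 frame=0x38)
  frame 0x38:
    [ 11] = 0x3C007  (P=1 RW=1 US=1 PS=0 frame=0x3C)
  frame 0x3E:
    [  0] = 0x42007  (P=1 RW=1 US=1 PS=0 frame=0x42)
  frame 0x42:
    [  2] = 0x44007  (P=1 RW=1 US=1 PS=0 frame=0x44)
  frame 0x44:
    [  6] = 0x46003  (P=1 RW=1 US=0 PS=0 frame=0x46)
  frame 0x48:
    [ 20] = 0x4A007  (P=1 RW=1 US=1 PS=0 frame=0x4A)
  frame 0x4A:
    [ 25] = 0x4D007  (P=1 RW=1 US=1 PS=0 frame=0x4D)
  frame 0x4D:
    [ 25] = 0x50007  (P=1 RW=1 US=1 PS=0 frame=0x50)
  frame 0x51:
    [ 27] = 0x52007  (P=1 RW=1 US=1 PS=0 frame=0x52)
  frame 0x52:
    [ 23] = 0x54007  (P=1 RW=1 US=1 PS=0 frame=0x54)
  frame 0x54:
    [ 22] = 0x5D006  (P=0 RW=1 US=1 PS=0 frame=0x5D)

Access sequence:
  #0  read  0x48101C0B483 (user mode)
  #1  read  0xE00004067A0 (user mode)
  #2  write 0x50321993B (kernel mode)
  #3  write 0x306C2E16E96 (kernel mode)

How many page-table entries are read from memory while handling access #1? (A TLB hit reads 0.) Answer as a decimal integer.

Walk each access:
#0 VA=0x48101C0B483 (r,user):
  L0 @0x31[9] → 0x33007  P=1,RW=1,US=1,PS=0
  L1 @0x33[4] → 0x34007  P=1,RW=1,US=1,PS=0
  L2 @0x34[14] → 0x38007  P=1,RW=1,US=1,PS=0
  L3 @0x38[11] → 0x3C007  P=1,RW=1,US=1,PS=0
  ⇒ phys 0x3C483  [4 reads]
#1 VA=0xE00004067A0 (r,user):
  L0 @0x31[28] → 0x3E007  P=1,RW=1,US=1,PS=0
  L1 @0x3E[0] → 0x42007  P=1,RW=1,US=1,PS=0
  L2 @0x42[2] → 0x44007  P=1,RW=1,US=1,PS=0
  L3 @0x44[6] → 0x46003  P=1,RW=1,US=0,PS=0
  ⇒ fault: PROTECTION_VIOLATION  — 4 lookups
#2 VA=0x50321993B (w,kernel):
  L0 @0x31[0] → 0x48007  P=1,RW=1,US=1,PS=0
  L1 @0x48[20] → 0x4A007  P=1,RW=1,US=1,PS=0
  L2 @0x4A[25] → 0x4D007  P=1,RW=1,US=1,PS=0
  L3 @0x4D[25] → 0x50007  P=1,RW=1,US=1,PS=0
  ⇒ phys 0x5093B  [4 reads]
#3 VA=0x306C2E16E96 (w,kernel):
  L0 @0x31[6] → 0x51007  P=1,RW=1,US=1,PS=0
  L1 @0x51[27] → 0x52007  P=1,RW=1,US=1,PS=0
  L2 @0x52[23] → 0x54007  P=1,RW=1,US=1,PS=0
  L3 @0x54[22] → 0x5D006  P=0,RW=1,US=1,PS=0
  ⇒ fault: PAGE_NOT_PRESENT  — 4 lookups

Entries read for #1: 4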